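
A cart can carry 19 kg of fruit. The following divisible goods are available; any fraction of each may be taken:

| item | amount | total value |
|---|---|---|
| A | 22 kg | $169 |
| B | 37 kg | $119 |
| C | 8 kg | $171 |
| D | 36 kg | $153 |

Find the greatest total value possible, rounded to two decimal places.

255.50

Take in order of value per unit:
- C (171/8 per unit): all 8 → value 171, running total 171.00
- A (169/22 per unit): 11 of 22 → value 11×169/22 = 84.5000, running total 255.50
Total 255.50.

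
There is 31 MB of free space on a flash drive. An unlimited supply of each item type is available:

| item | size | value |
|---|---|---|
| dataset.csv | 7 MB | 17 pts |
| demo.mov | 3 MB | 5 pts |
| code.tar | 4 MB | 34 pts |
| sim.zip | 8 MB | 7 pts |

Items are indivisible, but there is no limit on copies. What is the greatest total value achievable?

Best value-per-unit is code.tar at 34/4; filling with it alone gives 7×34 = 238.
Optimal mix: 1×demo.mov + 7×code.tar → size 31, value 243.

243 pts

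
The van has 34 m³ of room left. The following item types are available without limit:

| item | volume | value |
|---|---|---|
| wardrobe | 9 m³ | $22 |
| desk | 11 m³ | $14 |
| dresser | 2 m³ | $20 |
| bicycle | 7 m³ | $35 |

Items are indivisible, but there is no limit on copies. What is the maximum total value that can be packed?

$340

Best value-per-unit is dresser at 20/2, and filling with it alone uses volume 17×2=34. No mix of the others beats 17×20 = 340.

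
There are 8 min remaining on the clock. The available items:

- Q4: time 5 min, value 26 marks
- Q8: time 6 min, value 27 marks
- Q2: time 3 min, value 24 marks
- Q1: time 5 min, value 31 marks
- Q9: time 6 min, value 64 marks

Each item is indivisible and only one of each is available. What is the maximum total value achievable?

This is a 0/1 knapsack; check combinations near the capacity.
- Q9: time 6, value 64
- Q2+Q1: time 3+5=8, value 24+31=55
- Q4+Q2: time 5+3=8, value 26+24=50
- Q1: time 5, value 31
- Q8: time 6, value 27
Best: 64 marks.

64 marks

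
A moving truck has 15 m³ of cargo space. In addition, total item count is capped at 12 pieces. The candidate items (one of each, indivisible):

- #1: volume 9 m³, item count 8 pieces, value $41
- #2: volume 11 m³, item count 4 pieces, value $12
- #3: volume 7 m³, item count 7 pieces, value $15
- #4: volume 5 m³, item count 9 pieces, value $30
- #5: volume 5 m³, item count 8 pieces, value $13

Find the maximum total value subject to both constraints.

Feasible sets respecting both limits:
- #1: volume 9, item count 8, value 41
- #4: volume 5, item count 9, value 30
- #3: volume 7, item count 7, value 15
Best: $41.

$41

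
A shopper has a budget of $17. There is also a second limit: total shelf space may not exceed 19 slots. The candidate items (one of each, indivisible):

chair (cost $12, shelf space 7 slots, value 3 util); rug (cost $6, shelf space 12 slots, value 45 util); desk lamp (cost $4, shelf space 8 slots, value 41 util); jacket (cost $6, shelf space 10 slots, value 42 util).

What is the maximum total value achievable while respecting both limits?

Feasible sets respecting both limits:
- desk lamp+jacket: cost 10, shelf space 18, value 83
- rug: cost 6, shelf space 12, value 45
- chair+desk lamp: cost 16, shelf space 15, value 44
- jacket: cost 6, shelf space 10, value 42
Best: 83 util.

83 util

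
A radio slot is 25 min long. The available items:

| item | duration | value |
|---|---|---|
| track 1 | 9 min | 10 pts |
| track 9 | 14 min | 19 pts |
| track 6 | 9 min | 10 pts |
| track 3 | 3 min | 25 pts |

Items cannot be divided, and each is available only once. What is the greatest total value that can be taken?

Check high-value combinations within 25 min:
- track 1+track 6+track 3: duration 9+9+3=21, value 10+10+25=45
- track 9+track 3: duration 14+3=17, value 19+25=44
- track 1+track 3: duration 9+3=12, value 10+25=35
- track 6+track 3: duration 9+3=12, value 10+25=35
Best: 45 pts.

45 pts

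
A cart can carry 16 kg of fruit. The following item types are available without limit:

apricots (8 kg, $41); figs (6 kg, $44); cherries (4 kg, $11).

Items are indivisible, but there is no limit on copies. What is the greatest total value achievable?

Best value-per-unit is figs at 44/6; filling with it alone gives 2×44 = 88.
Optimal mix: 2×figs + 1×cherries → weight 16, value 99.

$99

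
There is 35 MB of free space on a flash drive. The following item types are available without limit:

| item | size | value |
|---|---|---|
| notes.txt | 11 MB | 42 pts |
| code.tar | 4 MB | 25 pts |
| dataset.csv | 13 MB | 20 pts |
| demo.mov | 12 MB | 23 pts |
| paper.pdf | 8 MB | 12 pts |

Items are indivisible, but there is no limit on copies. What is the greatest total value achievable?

200 pts

Best value-per-unit is code.tar at 25/4, and filling with it alone uses size 8×4=32. No mix of the others beats 8×25 = 200.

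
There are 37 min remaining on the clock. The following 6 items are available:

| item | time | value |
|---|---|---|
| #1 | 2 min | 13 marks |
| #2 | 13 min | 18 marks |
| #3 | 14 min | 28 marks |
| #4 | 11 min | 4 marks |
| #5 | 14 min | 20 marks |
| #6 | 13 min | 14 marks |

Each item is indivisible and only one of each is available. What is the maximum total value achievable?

Check high-value combinations within 37 min:
- #1+#3+#5: time 2+14+14=30, value 13+28+20=61
- #1+#2+#3: time 2+13+14=29, value 13+18+28=59
- #1+#3+#6: time 2+14+13=29, value 13+28+14=55
- #1+#2+#5: time 2+13+14=29, value 13+18+20=51
- #3+#5: time 14+14=28, value 28+20=48
Best: 61 marks.

61 marks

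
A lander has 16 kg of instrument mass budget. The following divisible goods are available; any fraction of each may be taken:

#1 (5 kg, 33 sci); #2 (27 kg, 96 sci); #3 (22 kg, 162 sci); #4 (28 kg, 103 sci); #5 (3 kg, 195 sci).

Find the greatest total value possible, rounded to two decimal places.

290.73

Take in order of value per unit:
- #5 (195/3 per unit): all 3 → value 195, running total 195.00
- #3 (162/22 per unit): 13 of 22 → value 13×162/22 = 95.7273, running total 290.73
Total 290.73.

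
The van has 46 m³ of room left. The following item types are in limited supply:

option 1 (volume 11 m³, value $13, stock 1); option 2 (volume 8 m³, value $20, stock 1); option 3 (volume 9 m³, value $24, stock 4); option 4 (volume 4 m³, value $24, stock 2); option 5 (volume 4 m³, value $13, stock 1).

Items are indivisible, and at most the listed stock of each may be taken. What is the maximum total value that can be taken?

$144

Top feasible selections:
- 4×option 3 + 2×option 4: volume 44, value 144
- 1×option 2 + 3×option 3 + 2×option 4: volume 43, value 140
- 3×option 3 + 2×option 4 + 1×option 5: volume 39, value 133
Best: $144.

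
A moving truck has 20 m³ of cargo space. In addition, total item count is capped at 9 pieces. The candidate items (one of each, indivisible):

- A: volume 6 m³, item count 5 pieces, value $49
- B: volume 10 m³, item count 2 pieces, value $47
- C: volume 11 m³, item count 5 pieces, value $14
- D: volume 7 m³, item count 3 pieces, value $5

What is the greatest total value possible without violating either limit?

$96

Feasible sets respecting both limits:
- A+B: volume 16, item count 7, value 96
- A+D: volume 13, item count 8, value 54
- B+D: volume 17, item count 5, value 52
- A: volume 6, item count 5, value 49
Best: $96.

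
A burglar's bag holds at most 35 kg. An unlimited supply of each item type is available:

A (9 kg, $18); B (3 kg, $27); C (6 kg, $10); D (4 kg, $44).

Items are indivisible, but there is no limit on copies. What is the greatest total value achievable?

$379

Best value-per-unit is D at 44/4; filling with it alone gives 8×44 = 352.
Optimal mix: 1×B + 8×D → weight 35, value 379.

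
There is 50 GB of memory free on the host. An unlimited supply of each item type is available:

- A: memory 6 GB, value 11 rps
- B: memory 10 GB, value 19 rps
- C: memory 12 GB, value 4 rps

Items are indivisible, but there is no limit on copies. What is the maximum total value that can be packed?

Best value-per-unit is B at 19/10, and filling with it alone uses memory 5×10=50. No mix of the others beats 5×19 = 95.

95 rps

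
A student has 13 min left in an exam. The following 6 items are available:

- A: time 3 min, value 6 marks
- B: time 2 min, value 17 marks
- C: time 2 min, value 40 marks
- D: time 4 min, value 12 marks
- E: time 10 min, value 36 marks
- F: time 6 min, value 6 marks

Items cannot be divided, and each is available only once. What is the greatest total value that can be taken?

This is a 0/1 knapsack; check combinations near the capacity.
- C+E: time 2+10=12, value 40+36=76
- A+B+C+D: time 3+2+2+4=11, value 6+17+40+12=75
- B+C+D: time 2+2+4=8, value 17+40+12=69
Best: 76 marks.

76 marks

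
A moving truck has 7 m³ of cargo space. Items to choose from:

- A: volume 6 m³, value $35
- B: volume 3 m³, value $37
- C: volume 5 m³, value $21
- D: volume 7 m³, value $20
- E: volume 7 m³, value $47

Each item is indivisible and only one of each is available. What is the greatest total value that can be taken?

$47

Check high-value combinations within 7 m³:
- E: volume 7, value 47
- B: volume 3, value 37
- A: volume 6, value 35
- C: volume 5, value 21
- D: volume 7, value 20
Best: $47.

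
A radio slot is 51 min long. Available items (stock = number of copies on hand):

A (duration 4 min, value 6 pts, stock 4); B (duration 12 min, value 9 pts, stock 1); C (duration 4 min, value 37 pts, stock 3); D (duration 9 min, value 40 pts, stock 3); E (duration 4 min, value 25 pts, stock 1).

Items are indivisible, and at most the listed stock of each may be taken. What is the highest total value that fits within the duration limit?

268 pts

Top feasible selections:
- 2×A + 3×C + 3×D + 1×E: duration 51, value 268
- 1×A + 3×C + 3×D + 1×E: duration 47, value 262
Best: 268 pts.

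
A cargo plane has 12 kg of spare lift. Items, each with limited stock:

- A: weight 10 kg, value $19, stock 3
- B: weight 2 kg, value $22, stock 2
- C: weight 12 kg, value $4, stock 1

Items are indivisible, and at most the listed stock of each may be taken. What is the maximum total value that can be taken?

Best selections within weight 12 and stock limits:
- 2×B: weight 4, value 44
- 1×A + 1×B: weight 12, value 41
- 1×B: weight 2, value 22
Best: $44.

$44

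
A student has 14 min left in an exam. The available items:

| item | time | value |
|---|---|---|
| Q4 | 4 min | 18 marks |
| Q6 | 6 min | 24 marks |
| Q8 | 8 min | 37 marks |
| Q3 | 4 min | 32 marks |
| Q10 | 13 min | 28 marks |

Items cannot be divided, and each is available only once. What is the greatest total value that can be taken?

74 marks

This is a 0/1 knapsack; check combinations near the capacity.
- Q4+Q6+Q3: time 4+6+4=14, value 18+24+32=74
- Q8+Q3: time 8+4=12, value 37+32=69
- Q6+Q8: time 6+8=14, value 24+37=61
- Q6+Q3: time 6+4=10, value 24+32=56
- Q4+Q8: time 4+8=12, value 18+37=55
Best: 74 marks.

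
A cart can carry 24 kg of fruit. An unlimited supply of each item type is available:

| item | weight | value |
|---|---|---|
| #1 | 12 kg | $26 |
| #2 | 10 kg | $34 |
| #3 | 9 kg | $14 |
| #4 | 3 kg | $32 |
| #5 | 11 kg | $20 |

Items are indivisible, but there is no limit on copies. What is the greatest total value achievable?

$256

Best value-per-unit is #4 at 32/3, and filling with it alone uses weight 8×3=24. No mix of the others beats 8×32 = 256.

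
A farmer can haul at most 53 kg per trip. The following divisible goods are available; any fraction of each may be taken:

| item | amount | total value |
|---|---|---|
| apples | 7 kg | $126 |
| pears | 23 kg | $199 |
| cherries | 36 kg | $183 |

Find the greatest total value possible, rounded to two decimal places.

441.92

Take in order of value per unit:
- apples (126/7 per unit): all 7 → value 126, running total 126.00
- pears (199/23 per unit): all 23 → value 199, running total 325.00
- cherries (183/36 per unit): 23 of 36 → value 23×183/36 = 116.9167, running total 441.92
Total 441.92.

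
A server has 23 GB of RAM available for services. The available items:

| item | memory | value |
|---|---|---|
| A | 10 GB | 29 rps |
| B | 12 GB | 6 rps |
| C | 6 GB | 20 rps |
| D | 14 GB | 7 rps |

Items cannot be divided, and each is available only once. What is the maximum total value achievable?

49 rps

Check high-value combinations within 23 GB:
- A+C: memory 10+6=16, value 29+20=49
- A+B: memory 10+12=22, value 29+6=35
- A: memory 10, value 29
- C+D: memory 6+14=20, value 20+7=27
Best: 49 rps.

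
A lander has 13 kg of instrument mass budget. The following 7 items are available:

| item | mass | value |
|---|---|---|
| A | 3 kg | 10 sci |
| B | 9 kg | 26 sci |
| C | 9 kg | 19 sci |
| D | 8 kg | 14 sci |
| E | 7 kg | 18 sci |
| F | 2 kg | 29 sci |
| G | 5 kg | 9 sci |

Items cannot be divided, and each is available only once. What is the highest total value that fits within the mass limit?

57 sci

This is a 0/1 knapsack; check combinations near the capacity.
- A+E+F: mass 3+7+2=12, value 10+18+29=57
- B+F: mass 9+2=11, value 26+29=55
- A+D+F: mass 3+8+2=13, value 10+14+29=53
Best: 57 sci.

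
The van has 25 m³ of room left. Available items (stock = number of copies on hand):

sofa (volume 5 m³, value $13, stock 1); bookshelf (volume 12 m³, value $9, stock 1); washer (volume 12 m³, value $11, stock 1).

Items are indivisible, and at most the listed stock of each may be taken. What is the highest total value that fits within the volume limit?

$24

Top feasible selections:
- 1×sofa + 1×washer: volume 17, value 24
- 1×sofa + 1×bookshelf: volume 17, value 22
- 1×bookshelf + 1×washer: volume 24, value 20
Best: $24.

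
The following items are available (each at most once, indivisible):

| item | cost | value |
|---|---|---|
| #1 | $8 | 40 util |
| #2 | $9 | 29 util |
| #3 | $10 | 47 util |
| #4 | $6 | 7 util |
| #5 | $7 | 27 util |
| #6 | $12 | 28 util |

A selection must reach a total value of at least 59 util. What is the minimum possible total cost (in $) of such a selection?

15

Subsets with value ≥ 59, sorted by total cost:
- #1+#5: cost 15, value 67
- #3+#5: cost 17, value 74
- #1+#2: cost 17, value 69
Minimum cost: 15 $.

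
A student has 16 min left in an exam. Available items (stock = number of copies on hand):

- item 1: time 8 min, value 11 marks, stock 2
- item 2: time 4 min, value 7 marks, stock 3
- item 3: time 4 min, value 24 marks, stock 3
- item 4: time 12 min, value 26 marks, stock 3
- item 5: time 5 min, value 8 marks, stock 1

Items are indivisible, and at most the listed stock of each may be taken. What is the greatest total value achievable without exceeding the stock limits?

79 marks

Top feasible selections:
- 1×item 2 + 3×item 3: time 16, value 79
- 3×item 3: time 12, value 72
- 2×item 2 + 2×item 3: time 16, value 62
- 1×item 1 + 2×item 3: time 16, value 59
Best: 79 marks.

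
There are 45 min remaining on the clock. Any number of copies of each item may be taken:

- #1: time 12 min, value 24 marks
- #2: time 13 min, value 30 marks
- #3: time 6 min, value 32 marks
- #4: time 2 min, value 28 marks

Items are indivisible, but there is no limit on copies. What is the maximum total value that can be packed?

Best value-per-unit is #4 at 28/2, and filling with it alone uses time 22×2=44. No mix of the others beats 22×28 = 616.

616 marks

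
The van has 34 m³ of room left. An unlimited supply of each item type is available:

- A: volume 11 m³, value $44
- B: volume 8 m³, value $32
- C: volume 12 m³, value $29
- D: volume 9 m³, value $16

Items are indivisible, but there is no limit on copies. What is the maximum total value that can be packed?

Best value-per-unit is A at 44/11, and filling with it alone uses volume 3×11=33. No mix of the others beats 3×44 = 132.

$132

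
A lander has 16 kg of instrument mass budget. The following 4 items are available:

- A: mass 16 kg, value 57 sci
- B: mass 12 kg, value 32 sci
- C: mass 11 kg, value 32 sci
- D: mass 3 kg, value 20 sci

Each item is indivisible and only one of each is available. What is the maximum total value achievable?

This is a 0/1 knapsack; check combinations near the capacity.
- A: mass 16, value 57
- C+D: mass 11+3=14, value 32+20=52
- B+D: mass 12+3=15, value 32+20=52
Best: 57 sci.

57 sci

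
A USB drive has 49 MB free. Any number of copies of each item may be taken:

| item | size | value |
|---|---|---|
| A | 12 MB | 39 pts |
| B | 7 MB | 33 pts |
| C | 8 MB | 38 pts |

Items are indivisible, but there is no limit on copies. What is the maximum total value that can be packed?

231 pts

Best value-per-unit is C at 38/8; filling with it alone gives 6×38 = 228.
Optimal mix: 7×B → size 49, value 231.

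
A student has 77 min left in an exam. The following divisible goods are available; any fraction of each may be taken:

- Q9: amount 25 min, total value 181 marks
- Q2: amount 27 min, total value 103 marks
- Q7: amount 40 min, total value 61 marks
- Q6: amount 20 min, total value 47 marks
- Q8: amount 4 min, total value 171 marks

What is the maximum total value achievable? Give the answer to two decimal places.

Take in order of value per unit:
- Q8 (171/4 per unit): all 4 → value 171, running total 171.00
- Q9 (181/25 per unit): all 25 → value 181, running total 352.00
- Q2 (103/27 per unit): all 27 → value 103, running total 455.00
- Q6 (47/20 per unit): all 20 → value 47, running total 502.00
- Q7 (61/40 per unit): 1 of 40 → value 1×61/40 = 1.5250, running total 503.53
Total 503.53.

503.53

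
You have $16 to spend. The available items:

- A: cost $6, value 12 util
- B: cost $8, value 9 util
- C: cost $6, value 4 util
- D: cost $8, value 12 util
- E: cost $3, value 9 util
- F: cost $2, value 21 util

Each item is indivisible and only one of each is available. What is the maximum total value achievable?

45 util

This is a 0/1 knapsack; check combinations near the capacity.
- A+D+F: cost 6+8+2=16, value 12+12+21=45
- A+E+F: cost 6+3+2=11, value 12+9+21=42
- D+E+F: cost 8+3+2=13, value 12+9+21=42
- A+B+F: cost 6+8+2=16, value 12+9+21=42
- B+E+F: cost 8+3+2=13, value 9+9+21=39
Best: 45 util.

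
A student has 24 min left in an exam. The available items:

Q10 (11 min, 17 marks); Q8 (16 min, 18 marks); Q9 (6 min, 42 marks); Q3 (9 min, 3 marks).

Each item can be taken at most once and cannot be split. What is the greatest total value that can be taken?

Check high-value combinations within 24 min:
- Q8+Q9: time 16+6=22, value 18+42=60
- Q10+Q9: time 11+6=17, value 17+42=59
- Q9+Q3: time 6+9=15, value 42+3=45
Best: 60 marks.

60 marks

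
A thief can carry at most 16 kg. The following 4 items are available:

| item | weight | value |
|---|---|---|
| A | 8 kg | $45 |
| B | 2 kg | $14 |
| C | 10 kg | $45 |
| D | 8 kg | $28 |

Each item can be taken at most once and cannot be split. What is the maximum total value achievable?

Check high-value combinations within 16 kg:
- A+D: weight 8+8=16, value 45+28=73
- A+B: weight 8+2=10, value 45+14=59
- B+C: weight 2+10=12, value 14+45=59
- A: weight 8, value 45
- C: weight 10, value 45
Best: $73.

$73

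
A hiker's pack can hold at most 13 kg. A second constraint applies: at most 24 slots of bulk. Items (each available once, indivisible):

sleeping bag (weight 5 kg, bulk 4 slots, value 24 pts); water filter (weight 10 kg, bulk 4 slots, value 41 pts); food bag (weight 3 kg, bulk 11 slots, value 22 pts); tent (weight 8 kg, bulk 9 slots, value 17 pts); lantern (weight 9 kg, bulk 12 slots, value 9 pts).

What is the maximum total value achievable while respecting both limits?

Feasible sets respecting both limits:
- water filter+food bag: weight 13, bulk 15, value 63
- sleeping bag+food bag: weight 8, bulk 15, value 46
- water filter: weight 10, bulk 4, value 41
Best: 63 pts.

63 pts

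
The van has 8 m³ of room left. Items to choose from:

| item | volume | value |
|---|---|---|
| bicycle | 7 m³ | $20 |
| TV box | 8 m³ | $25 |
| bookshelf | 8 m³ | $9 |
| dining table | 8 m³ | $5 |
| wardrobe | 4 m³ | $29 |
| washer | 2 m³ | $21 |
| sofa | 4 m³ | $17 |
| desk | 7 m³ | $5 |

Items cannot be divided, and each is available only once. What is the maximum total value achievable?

This is a 0/1 knapsack; check combinations near the capacity.
- wardrobe+washer: volume 4+2=6, value 29+21=50
- wardrobe+sofa: volume 4+4=8, value 29+17=46
- washer+sofa: volume 2+4=6, value 21+17=38
- wardrobe: volume 4, value 29
Best: $50.

$50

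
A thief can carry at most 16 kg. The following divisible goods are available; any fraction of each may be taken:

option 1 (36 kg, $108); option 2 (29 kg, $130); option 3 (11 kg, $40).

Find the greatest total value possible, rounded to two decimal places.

Take in order of value per unit:
- option 2 (130/29 per unit): 16 of 29 → value 16×130/29 = 71.7241, running total 71.72
Total 71.72.

71.72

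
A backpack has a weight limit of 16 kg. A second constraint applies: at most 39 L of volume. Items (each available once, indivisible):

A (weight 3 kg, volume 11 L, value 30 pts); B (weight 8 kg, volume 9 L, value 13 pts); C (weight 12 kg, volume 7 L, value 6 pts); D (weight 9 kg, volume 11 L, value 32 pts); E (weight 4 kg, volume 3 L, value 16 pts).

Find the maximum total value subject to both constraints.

78 pts

Feasible sets respecting both limits:
- A+D+E: weight 16, volume 25, value 78
- A+D: weight 12, volume 22, value 62
- A+B+E: weight 15, volume 23, value 59
Best: 78 pts.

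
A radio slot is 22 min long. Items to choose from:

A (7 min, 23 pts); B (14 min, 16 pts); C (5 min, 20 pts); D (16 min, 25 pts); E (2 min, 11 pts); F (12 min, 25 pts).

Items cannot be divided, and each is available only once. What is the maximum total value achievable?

59 pts

This is a 0/1 knapsack; check combinations near the capacity.
- A+E+F: duration 7+2+12=21, value 23+11+25=59
- C+E+F: duration 5+2+12=19, value 20+11+25=56
- A+C+E: duration 7+5+2=14, value 23+20+11=54
Best: 59 pts.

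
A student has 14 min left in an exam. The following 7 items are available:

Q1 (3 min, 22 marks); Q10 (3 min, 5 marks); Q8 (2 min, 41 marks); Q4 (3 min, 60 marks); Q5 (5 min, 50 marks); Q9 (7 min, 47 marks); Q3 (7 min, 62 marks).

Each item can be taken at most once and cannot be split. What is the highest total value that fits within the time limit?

173 marks

Check high-value combinations within 14 min:
- Q1+Q8+Q4+Q5: time 3+2+3+5=13, value 22+41+60+50=173
- Q8+Q4+Q3: time 2+3+7=12, value 41+60+62=163
- Q10+Q8+Q4+Q5: time 3+2+3+5=13, value 5+41+60+50=156
Best: 173 marks.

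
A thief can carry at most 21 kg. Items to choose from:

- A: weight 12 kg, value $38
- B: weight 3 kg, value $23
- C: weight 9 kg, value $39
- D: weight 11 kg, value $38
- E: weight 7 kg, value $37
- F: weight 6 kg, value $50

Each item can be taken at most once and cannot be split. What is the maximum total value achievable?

$112

Check high-value combinations within 21 kg:
- B+C+F: weight 3+9+6=18, value 23+39+50=112
- B+D+F: weight 3+11+6=20, value 23+38+50=111
- A+B+F: weight 12+3+6=21, value 38+23+50=111
Best: $112.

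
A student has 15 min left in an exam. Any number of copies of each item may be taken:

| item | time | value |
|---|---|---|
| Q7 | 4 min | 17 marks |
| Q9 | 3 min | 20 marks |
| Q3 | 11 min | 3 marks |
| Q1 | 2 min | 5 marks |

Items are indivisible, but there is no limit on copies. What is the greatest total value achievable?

100 marks

Best value-per-unit is Q9 at 20/3, and filling with it alone uses time 5×3=15. No mix of the others beats 5×20 = 100.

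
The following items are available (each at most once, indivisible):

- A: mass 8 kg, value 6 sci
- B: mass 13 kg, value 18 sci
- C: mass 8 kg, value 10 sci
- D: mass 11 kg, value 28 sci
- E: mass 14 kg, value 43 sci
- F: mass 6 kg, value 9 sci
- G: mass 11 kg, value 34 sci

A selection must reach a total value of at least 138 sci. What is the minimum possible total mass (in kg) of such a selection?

63

Subsets with value ≥ 138, sorted by total mass:
- B+C+D+E+F+G: mass 63, value 142
- A+B+D+E+F+G: mass 63, value 138
- A+B+C+D+E+G: mass 65, value 139
Minimum mass: 63 kg.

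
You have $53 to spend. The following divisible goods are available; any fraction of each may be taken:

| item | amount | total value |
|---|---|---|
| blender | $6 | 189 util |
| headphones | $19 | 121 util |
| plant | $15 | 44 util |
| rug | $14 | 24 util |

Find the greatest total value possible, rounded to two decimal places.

376.29

Take in order of value per unit:
- blender (189/6 per unit): all 6 → value 189, running total 189.00
- headphones (121/19 per unit): all 19 → value 121, running total 310.00
- plant (44/15 per unit): all 15 → value 44, running total 354.00
- rug (24/14 per unit): 13 of 14 → value 13×24/14 = 22.2857, running total 376.29
Total 376.29.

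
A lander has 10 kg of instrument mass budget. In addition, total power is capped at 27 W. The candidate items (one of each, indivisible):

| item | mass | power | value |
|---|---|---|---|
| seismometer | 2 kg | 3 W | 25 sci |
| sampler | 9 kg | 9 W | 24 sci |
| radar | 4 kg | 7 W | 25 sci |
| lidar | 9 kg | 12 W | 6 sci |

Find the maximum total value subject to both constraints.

50 sci

Feasible sets respecting both limits:
- seismometer+radar: mass 6, power 10, value 50
- seismometer: mass 2, power 3, value 25
- radar: mass 4, power 7, value 25
- sampler: mass 9, power 9, value 24
Best: 50 sci.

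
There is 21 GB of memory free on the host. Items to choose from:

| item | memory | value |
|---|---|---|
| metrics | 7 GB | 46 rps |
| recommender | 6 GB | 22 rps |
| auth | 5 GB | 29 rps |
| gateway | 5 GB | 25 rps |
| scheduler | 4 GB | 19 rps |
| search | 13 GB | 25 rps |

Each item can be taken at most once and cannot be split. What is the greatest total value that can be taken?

Check high-value combinations within 21 GB:
- metrics+auth+gateway+scheduler: memory 7+5+5+4=21, value 46+29+25+19=119
- metrics+auth+gateway: memory 7+5+5=17, value 46+29+25=100
- metrics+recommender+auth: memory 7+6+5=18, value 46+22+29=97
- recommender+auth+gateway+scheduler: memory 6+5+5+4=20, value 22+29+25+19=95
Best: 119 rps.

119 rps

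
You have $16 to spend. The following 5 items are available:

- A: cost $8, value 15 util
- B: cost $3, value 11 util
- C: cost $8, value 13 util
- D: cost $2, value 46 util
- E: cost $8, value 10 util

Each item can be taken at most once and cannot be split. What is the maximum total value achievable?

72 util

This is a 0/1 knapsack; check combinations near the capacity.
- A+B+D: cost 8+3+2=13, value 15+11+46=72
- B+C+D: cost 3+8+2=13, value 11+13+46=70
- B+D+E: cost 3+2+8=13, value 11+46+10=67
- A+D: cost 8+2=10, value 15+46=61
Best: 72 util.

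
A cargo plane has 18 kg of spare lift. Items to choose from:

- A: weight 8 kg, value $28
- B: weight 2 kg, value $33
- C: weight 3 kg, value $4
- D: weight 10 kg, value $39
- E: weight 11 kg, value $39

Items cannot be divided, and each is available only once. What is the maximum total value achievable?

This is a 0/1 knapsack; check combinations near the capacity.
- B+C+D: weight 2+3+10=15, value 33+4+39=76
- B+C+E: weight 2+3+11=16, value 33+4+39=76
- B+D: weight 2+10=12, value 33+39=72
Best: $76.

$76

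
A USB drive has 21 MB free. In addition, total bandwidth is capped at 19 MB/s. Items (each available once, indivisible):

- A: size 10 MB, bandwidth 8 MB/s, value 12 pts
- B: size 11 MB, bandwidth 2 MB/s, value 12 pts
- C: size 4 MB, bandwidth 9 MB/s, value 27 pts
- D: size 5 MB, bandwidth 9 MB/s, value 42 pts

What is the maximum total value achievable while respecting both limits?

Feasible sets respecting both limits:
- C+D: size 9, bandwidth 18, value 69
- A+D: size 15, bandwidth 17, value 54
- B+D: size 16, bandwidth 11, value 54
- D: size 5, bandwidth 9, value 42
Best: 69 pts.

69 pts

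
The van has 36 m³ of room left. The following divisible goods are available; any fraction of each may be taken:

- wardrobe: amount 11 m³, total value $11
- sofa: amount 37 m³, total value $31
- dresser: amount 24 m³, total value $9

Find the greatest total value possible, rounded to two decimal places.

31.95

Take in order of value per unit:
- wardrobe (11/11 per unit): all 11 → value 11, running total 11.00
- sofa (31/37 per unit): 25 of 37 → value 25×31/37 = 20.9459, running total 31.95
Total 31.95.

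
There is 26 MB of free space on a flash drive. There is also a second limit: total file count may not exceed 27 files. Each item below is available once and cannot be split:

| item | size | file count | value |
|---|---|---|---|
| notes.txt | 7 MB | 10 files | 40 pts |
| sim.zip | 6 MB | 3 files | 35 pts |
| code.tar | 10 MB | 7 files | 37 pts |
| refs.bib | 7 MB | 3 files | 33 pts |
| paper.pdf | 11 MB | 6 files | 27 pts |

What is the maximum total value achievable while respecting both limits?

112 pts

Feasible sets respecting both limits:
- notes.txt+sim.zip+code.tar: size 23, file count 20, value 112
- notes.txt+code.tar+refs.bib: size 24, file count 20, value 110
- notes.txt+sim.zip+refs.bib: size 20, file count 16, value 108
Best: 112 pts.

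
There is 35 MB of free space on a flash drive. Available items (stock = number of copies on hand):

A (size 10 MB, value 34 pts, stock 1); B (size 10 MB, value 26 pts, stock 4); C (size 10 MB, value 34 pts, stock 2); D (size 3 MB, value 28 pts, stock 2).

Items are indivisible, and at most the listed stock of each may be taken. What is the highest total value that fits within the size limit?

Best selections within size 35 and stock limits:
- 1×A + 2×C + 1×D: size 33, value 130
- 2×C + 2×D: size 26, value 124
- 1×A + 1×C + 2×D: size 26, value 124
Best: 130 pts.

130 pts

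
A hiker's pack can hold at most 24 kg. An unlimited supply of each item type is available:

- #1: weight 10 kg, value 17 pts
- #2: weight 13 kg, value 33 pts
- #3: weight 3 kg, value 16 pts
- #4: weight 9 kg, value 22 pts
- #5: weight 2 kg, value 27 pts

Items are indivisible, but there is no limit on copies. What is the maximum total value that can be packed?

Best value-per-unit is #5 at 27/2, and filling with it alone uses weight 12×2=24. No mix of the others beats 12×27 = 324.

324 pts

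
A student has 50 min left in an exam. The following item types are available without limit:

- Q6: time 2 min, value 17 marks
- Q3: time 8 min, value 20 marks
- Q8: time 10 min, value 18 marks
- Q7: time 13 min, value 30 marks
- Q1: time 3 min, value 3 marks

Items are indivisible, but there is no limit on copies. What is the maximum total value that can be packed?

Best value-per-unit is Q6 at 17/2, and filling with it alone uses time 25×2=50. No mix of the others beats 25×17 = 425.

425 marks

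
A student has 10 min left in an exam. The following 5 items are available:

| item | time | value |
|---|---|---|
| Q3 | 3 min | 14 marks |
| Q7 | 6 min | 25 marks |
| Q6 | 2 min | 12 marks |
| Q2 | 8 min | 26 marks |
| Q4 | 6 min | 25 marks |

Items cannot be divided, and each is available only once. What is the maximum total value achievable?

39 marks

This is a 0/1 knapsack; check combinations near the capacity.
- Q3+Q7: time 3+6=9, value 14+25=39
- Q3+Q4: time 3+6=9, value 14+25=39
- Q6+Q2: time 2+8=10, value 12+26=38
Best: 39 marks.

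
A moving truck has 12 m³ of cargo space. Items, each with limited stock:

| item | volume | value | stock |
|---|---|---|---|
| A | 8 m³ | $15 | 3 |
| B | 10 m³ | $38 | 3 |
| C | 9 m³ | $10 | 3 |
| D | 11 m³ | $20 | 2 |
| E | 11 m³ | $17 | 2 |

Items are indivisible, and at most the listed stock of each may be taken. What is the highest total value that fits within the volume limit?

$38

Top feasible selections:
- 1×B: volume 10, value 38
- 1×D: volume 11, value 20
- 1×E: volume 11, value 17
- 1×A: volume 8, value 15
Best: $38.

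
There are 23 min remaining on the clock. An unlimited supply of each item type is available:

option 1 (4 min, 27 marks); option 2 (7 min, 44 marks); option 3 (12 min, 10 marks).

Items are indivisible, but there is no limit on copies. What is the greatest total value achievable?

Best value-per-unit is option 1 at 27/4; filling with it alone gives 5×27 = 135.
Optimal mix: 4×option 1 + 1×option 2 → time 23, value 152.

152 marks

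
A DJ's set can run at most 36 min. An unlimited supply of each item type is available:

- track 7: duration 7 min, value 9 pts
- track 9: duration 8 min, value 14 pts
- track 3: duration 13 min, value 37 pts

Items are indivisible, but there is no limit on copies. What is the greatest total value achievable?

88 pts

Best value-per-unit is track 3 at 37/13; filling with it alone gives 2×37 = 74.
Optimal mix: 1×track 9 + 2×track 3 → duration 34, value 88.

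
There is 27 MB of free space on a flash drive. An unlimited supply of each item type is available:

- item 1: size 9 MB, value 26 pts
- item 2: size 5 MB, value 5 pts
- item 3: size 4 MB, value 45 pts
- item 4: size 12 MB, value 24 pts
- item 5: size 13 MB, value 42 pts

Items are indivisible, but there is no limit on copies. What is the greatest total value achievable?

270 pts

Best value-per-unit is item 3 at 45/4, and filling with it alone uses size 6×4=24. No mix of the others beats 6×45 = 270.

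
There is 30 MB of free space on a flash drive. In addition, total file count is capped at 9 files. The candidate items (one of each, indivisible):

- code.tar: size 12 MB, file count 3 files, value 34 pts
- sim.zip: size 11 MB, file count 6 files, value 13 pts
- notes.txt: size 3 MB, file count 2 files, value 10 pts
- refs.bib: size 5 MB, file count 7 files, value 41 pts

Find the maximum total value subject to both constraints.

Feasible sets respecting both limits:
- notes.txt+refs.bib: size 8, file count 9, value 51
- code.tar+sim.zip: size 23, file count 9, value 47
- code.tar+notes.txt: size 15, file count 5, value 44
- refs.bib: size 5, file count 7, value 41
Best: 51 pts.

51 pts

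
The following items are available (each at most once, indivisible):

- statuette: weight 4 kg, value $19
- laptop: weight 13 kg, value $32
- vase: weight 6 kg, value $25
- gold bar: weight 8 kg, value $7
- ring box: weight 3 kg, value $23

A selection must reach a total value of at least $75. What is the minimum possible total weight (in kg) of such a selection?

Subsets with value ≥ 75, sorted by total weight:
- laptop+vase+ring box: weight 22, value 80
- statuette+laptop+vase: weight 23, value 76
- statuette+laptop+vase+ring box: weight 26, value 99
- statuette+laptop+gold bar+ring box: weight 28, value 81
Minimum weight: 22 kg.

22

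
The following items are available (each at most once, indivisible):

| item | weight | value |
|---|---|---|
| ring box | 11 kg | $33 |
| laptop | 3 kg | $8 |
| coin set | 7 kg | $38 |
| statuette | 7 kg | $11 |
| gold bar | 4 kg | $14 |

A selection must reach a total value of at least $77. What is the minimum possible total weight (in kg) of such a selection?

21

Subsets with value ≥ 77, sorted by total weight:
- ring box+laptop+coin set: weight 21, value 79
- ring box+coin set+gold bar: weight 22, value 85
- ring box+laptop+coin set+gold bar: weight 25, value 93
Minimum weight: 21 kg.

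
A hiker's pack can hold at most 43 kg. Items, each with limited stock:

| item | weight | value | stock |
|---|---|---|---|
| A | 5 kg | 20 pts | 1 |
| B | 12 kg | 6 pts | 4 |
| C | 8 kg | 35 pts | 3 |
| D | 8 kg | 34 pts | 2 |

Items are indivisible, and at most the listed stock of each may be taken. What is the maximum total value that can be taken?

Top feasible selections:
- 3×C + 2×D: weight 40, value 173
- 1×A + 3×C + 1×D: weight 37, value 159
- 1×A + 2×C + 2×D: weight 37, value 158
Best: 173 pts.

173 pts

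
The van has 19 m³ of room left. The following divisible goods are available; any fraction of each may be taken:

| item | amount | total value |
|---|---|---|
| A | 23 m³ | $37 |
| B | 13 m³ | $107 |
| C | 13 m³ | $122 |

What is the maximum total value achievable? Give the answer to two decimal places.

Take in order of value per unit:
- C (122/13 per unit): all 13 → value 122, running total 122.00
- B (107/13 per unit): 6 of 13 → value 6×107/13 = 49.3846, running total 171.38
Total 171.38.

171.38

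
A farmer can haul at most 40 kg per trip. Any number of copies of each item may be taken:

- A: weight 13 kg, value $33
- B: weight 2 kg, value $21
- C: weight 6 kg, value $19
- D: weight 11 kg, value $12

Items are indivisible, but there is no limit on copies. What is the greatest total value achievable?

$420

Best value-per-unit is B at 21/2, and filling with it alone uses weight 20×2=40. No mix of the others beats 20×21 = 420.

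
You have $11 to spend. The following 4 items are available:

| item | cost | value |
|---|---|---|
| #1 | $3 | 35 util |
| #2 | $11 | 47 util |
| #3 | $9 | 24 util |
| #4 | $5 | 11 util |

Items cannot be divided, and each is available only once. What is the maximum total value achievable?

47 util

Check high-value combinations within $11:
- #2: cost 11, value 47
- #1+#4: cost 3+5=8, value 35+11=46
- #1: cost 3, value 35
- #3: cost 9, value 24
Best: 47 util.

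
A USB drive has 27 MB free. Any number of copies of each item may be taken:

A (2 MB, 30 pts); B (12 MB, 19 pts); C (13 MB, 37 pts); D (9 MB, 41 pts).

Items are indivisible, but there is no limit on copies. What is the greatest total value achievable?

390 pts

Best value-per-unit is A at 30/2, and filling with it alone uses size 13×2=26. No mix of the others beats 13×30 = 390.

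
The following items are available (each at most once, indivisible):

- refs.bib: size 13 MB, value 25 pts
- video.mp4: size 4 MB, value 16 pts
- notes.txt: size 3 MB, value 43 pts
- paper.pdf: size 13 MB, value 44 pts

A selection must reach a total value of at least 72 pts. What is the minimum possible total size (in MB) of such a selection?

16

Subsets with value ≥ 72, sorted by total size:
- notes.txt+paper.pdf: size 16, value 87
- video.mp4+notes.txt+paper.pdf: size 20, value 103
- refs.bib+video.mp4+notes.txt: size 20, value 84
Minimum size: 16 MB.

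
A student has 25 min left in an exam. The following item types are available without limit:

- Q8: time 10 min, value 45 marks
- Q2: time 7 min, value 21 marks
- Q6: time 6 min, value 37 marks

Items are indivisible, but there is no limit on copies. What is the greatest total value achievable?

148 marks

Best value-per-unit is Q6 at 37/6, and filling with it alone uses time 4×6=24. No mix of the others beats 4×37 = 148.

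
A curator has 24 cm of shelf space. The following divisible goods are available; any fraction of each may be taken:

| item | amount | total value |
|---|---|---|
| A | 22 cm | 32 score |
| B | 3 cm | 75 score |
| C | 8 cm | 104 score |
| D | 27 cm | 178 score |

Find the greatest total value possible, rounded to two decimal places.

264.70

Take in order of value per unit:
- B (75/3 per unit): all 3 → value 75, running total 75.00
- C (104/8 per unit): all 8 → value 104, running total 179.00
- D (178/27 per unit): 13 of 27 → value 13×178/27 = 85.7037, running total 264.70
Total 264.70.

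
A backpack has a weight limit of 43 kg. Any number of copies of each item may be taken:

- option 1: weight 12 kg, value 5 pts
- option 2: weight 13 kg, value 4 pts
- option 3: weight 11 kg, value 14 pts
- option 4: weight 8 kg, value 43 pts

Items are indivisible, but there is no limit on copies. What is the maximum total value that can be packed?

Best value-per-unit is option 4 at 43/8, and filling with it alone uses weight 5×8=40. No mix of the others beats 5×43 = 215.

215 pts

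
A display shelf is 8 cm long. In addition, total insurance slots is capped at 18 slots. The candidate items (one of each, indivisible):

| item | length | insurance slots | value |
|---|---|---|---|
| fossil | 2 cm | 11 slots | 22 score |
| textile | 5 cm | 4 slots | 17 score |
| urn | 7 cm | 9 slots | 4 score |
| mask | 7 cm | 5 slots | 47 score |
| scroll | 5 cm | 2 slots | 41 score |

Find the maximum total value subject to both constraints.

Feasible sets respecting both limits:
- fossil+scroll: length 7, insurance slots 13, value 63
- mask: length 7, insurance slots 5, value 47
- scroll: length 5, insurance slots 2, value 41
Best: 63 score.

63 score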